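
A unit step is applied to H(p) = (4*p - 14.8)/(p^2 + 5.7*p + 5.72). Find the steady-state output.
FVT: lim_{t→∞} y(t) = lim_{p→0} p*Y(p) where Y(p) = H(p)/p.
= lim_{p→0} H(p) = H(0) = num(0)/den(0) = -14.8/5.72 = -2.587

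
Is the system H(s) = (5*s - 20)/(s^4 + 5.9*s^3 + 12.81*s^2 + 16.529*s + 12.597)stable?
Denominator: s^4 + 5.9*s^3 + 12.81*s^2 + 16.529*s + 12.597 = (s + 1.9)(s + 3)(s^2 + s + 2.21). Poles: -0.5 + 1.4j, -0.5 - 1.4j, -1.9, -3. All Re(p)<0: Yes (stable)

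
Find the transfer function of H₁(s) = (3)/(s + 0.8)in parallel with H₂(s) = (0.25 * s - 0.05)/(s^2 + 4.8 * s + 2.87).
Parallel: H = H₁ + H₂ = (n₁·d₂ + n₂·d₁)/(d₁·d₂).
n₁·d₂ = 3*s^2 + 14.4*s + 8.61. n₂·d₁ = 0.25*s^2 + 0.15*s - 0.04. Sum = 3.25*s^2 + 14.55*s + 8.57. d₁·d₂ = s^3 + 5.6*s^2 + 6.71*s + 2.296.
H(s) = (3.25*s^2 + 14.55*s + 8.57)/(s^3 + 5.6*s^2 + 6.71*s + 2.296)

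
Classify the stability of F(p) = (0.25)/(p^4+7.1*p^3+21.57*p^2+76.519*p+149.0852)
Denominator: p^4 + 7.1*p^3 + 21.57*p^2 + 76.519*p + 149.0852 = (p + 3.1)(p + 4.4)(p^2 - 0.4*p + 10.93). Poles: -3.1, -4.4, 0.2 + 3.3j, 0.2 - 3.3j. Unstable (2 pole(s) in RHP)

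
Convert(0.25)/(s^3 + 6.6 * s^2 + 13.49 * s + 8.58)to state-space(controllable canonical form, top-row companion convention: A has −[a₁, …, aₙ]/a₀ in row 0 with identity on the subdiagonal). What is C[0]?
Reachable canonical form: C = numerator coefficients (right-aligned, zero-padded to length n).
num = 0.25, C = [[0, 0, 0.25]].
C[0] = 0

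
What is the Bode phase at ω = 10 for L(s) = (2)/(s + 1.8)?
Substitute s = j*10: L(j10) = 0.0348702 - 0.193723j.
∠L(j10) = atan2(Im, Re) = atan2(-0.193723, 0.0348702) = -79.80°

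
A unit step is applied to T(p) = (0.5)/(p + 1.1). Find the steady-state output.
FVT: lim_{t→∞} y(t) = lim_{p→0} p*Y(p) where Y(p) = T(p)/p.
= lim_{p→0} T(p) = T(0) = num(0)/den(0) = 0.5/1.1 = 0.4545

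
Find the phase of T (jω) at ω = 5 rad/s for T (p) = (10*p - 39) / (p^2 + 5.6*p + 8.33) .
Substitute p = j*5: T(j5) = 1.93064 + 0.243434j.
∠T(j5) = atan2(Im, Re) = atan2(0.243434, 1.93064) = 7.19°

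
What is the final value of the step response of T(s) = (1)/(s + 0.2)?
FVT: lim_{t→∞} y(t) = lim_{s→0} s*Y(s) where Y(s) = T(s)/s.
= lim_{s→0} T(s) = T(0) = num(0)/den(0) = 1/0.2 = 5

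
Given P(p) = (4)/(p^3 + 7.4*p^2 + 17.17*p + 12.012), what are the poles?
Set denominator = 0: p^3 + 7.4*p^2 + 17.17*p + 12.012 = (p + 3.3)(p + 1.3)(p + 2.8) = 0 → Poles: -1.3, -2.8, -3.3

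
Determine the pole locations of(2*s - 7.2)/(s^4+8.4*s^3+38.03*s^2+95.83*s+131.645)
Set denominator = 0: s^4 + 8.4*s^3 + 38.03*s^2 + 95.83*s + 131.645 = (s^2 + 2.6*s + 11.3)(s^2 + 5.8*s + 11.65) = 0 → Poles: -1.3 + 3.1j, -1.3 - 3.1j, -2.9 + 1.8j, -2.9 - 1.8j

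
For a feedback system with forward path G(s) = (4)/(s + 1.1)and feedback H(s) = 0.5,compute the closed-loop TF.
Closed-loop T = G/(1+GH).
Numerator: G_num * H_den = 4.
Denominator: G_den * H_den + G_num * H_num = (s + 1.1) + (2) = s + 3.1.
T(s) = (4)/(s + 3.1)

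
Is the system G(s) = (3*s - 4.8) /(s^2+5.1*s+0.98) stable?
Denominator: s^2 + 5.1*s + 0.98 = (s + 0.2)(s + 4.9). Poles: -0.2, -4.9. All Re(p)<0: Yes (stable)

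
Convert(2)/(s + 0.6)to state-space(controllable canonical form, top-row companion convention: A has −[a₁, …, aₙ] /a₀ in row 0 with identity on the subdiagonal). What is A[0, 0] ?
Reachable canonical form for den = s + 0.6: top row of A = -[a₁,a₂,...,aₙ]/a₀, ones on the subdiagonal, zeros elsewhere.
A = [[-0.6]].
A[0,0] = -0.6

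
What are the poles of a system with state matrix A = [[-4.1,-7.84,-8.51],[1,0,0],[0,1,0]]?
Eigenvalues solve det(λI - A) = 0.
Characteristic polynomial: λ^3 + 4.1*λ^2 + 7.84*λ + 8.51 = 0.
Factor: (λ + 2.3)(λ^2 + 1.8*λ + 3.7) = 0.
Roots: -0.9 + 1.7j, -0.9 - 1.7j, -2.3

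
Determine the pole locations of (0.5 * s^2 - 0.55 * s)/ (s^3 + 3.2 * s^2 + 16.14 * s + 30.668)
Set denominator = 0: s^3 + 3.2*s^2 + 16.14*s + 30.668 = (s + 2.2)(s^2 + s + 13.94) = 0 → Poles: -0.5 + 3.7j, -0.5 - 3.7j, -2.2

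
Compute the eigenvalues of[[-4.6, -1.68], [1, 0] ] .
Eigenvalues solve det(λI - A) = 0.
Characteristic polynomial: λ^2 + 4.6*λ + 1.68 = 0.
Factor: (λ + 4.2)(λ + 0.4) = 0.
Roots: -0.4, -4.2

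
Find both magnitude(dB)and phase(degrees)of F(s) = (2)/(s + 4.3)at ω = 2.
Substitute s = j*2: F(j2) = 0.382392 - 0.177857j.
|F| = 20*log₁₀(sqrt(Re²+Im²)) = -7.50 dB.
∠F = atan2(Im, Re) = -24.94°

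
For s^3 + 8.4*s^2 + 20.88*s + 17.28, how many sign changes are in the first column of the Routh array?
Routh array:
s^3: [1, 20.88]; s^2: [8.4, 17.28]; s^1: [18.8229]; s^0: [17.28]
First column: [1, 8.4, 18.8229, 17.28]. Sign changes = 0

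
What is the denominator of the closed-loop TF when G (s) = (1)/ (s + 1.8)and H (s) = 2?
Characteristic poly = G_den * H_den + G_num * H_num = (s + 1.8) + (2) = s + 3.8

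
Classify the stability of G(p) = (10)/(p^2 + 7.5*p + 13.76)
Denominator: p^2 + 7.5*p + 13.76 = (p + 4.3)(p + 3.2). Poles: -3.2, -4.3. Stable (all poles in LHP)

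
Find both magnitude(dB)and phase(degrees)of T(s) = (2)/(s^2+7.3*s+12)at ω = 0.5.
Substitute s = j*0.5: T(j0.5) = 0.155233 - 0.0482214j.
|T| = 20*log₁₀(sqrt(Re²+Im²)) = -15.78 dB.
∠T = atan2(Im, Re) = -17.26°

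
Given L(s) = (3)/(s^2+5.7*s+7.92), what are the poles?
Set denominator = 0: s^2 + 5.7*s + 7.92 = (s + 3.3)(s + 2.4) = 0 → Poles: -2.4, -3.3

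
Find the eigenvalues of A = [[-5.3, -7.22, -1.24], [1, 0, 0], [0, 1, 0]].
Eigenvalues solve det(λI - A) = 0.
Characteristic polynomial: λ^3 + 5.3*λ^2 + 7.22*λ + 1.24 = 0.
Factor: (λ + 3.1)(λ + 0.2)(λ + 2) = 0.
Roots: -0.2, -2, -3.1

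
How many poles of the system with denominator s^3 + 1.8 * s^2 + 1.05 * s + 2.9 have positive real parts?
s^3 + 1.8*s^2 + 1.05*s + 2.9 = (s + 2)(s^2 - 0.2*s + 1.45). Poles: -2, 0.1 + 1.2j, 0.1 - 1.2j. RHP poles (Re>0): 2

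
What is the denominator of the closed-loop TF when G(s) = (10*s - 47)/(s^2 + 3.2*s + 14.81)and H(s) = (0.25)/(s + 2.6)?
Characteristic poly = G_den * H_den + G_num * H_num = (s^3 + 5.8*s^2 + 23.13*s + 38.506) + (2.5*s - 11.75) = s^3 + 5.8*s^2 + 25.63*s + 26.756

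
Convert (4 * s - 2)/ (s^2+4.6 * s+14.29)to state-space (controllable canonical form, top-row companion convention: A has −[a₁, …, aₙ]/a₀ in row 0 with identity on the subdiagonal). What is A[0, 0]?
Reachable canonical form for den = s^2 + 4.6*s + 14.29: top row of A = -[a₁,a₂,...,aₙ]/a₀, ones on the subdiagonal, zeros elsewhere.
A = [[-4.6, -14.29], [1, 0]].
A[0,0] = -4.6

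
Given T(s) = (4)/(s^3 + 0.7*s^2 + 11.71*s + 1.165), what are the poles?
Set denominator = 0: s^3 + 0.7*s^2 + 11.71*s + 1.165 = (s + 0.1)(s^2 + 0.6*s + 11.65) = 0 → Poles: -0.1, -0.3 + 3.4j, -0.3 - 3.4j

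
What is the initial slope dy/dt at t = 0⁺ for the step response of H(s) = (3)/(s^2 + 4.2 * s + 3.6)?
IVT: y'(0⁺) = lim_{s→∞} s²·Y(s) = lim_{s→∞} s·H(s).
deg(num) = 0, deg(den) = 2, relative degree = 2 ≥ 2, so s·H(s) → 0. Initial slope = 0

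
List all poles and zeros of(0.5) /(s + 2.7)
Set denominator = 0: s + 2.7 = 0 → Poles: -2.7
Numerator is a nonzero constant (0.5) → Zeros: none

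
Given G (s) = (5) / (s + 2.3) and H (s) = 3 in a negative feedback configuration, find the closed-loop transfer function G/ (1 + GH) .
Closed-loop T = G/(1+GH).
Numerator: G_num * H_den = 5.
Denominator: G_den * H_den + G_num * H_num = (s + 2.3) + (15) = s + 17.3.
T(s) = (5)/(s + 17.3)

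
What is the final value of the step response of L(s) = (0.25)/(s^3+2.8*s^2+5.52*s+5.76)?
FVT: lim_{t→∞} y(t) = lim_{s→0} s*Y(s) where Y(s) = L(s)/s.
= lim_{s→0} L(s) = L(0) = num(0)/den(0) = 0.25/5.76 = 0.0434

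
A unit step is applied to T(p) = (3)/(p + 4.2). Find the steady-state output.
FVT: lim_{t→∞} y(t) = lim_{p→0} p*Y(p) where Y(p) = T(p)/p.
= lim_{p→0} T(p) = T(0) = num(0)/den(0) = 3/4.2 = 0.7143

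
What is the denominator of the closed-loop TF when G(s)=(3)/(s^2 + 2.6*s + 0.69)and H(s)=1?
Characteristic poly = G_den * H_den + G_num * H_num = (s^2 + 2.6*s + 0.69) + (3) = s^2 + 2.6*s + 3.69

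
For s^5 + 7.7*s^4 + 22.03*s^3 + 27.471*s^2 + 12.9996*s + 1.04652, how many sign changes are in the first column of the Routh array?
Routh array:
s^5: [1, 22.03, 12.9996]; s^4: [7.7, 27.471, 1.04652]; s^3: [18.4623, 12.8637]; s^2: [22.106, 1.04652]; s^1: [11.9897]; s^0: [1.04652]
First column: [1, 7.7, 18.4623, 22.106, 11.9897, 1.04652]. Sign changes = 0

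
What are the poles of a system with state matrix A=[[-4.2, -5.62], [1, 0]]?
Eigenvalues solve det(λI - A) = 0.
Characteristic polynomial: λ^2 + 4.2*λ + 5.62 = 0.
Roots: -2.1 + 1.1j, -2.1 - 1.1j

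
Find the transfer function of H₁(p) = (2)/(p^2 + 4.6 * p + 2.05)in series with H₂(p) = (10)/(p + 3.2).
Series: H = H₁ · H₂ = (n₁·n₂)/(d₁·d₂).
Num: n₁·n₂ = 20. Den: d₁·d₂ = p^3 + 7.8*p^2 + 16.77*p + 6.56.
H(p) = (20)/(p^3 + 7.8*p^2 + 16.77*p + 6.56)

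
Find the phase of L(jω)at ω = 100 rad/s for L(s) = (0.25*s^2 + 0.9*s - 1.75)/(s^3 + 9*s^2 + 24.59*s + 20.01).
Substitute s = j*100: L(j100) = 0.000134899 - 0.00249575j.
∠L(j100) = atan2(Im, Re) = atan2(-0.00249575, 0.000134899) = -86.91°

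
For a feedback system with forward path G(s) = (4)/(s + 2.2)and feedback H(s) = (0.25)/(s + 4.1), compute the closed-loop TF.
Closed-loop T = G/(1+GH).
Numerator: G_num * H_den = 4*s + 16.4.
Denominator: G_den * H_den + G_num * H_num = (s^2 + 6.3*s + 9.02) + (1) = s^2 + 6.3*s + 10.02.
T(s) = (4*s + 16.4)/(s^2 + 6.3*s + 10.02)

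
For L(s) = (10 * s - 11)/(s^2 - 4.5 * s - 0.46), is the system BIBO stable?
Denominator: s^2 - 4.5*s - 0.46 = (s - 4.6)(s + 0.1). Poles: -0.1, 4.6. All Re(p)<0: No (unstable)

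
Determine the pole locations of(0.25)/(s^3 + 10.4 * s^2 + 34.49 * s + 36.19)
Set denominator = 0: s^3 + 10.4*s^2 + 34.49*s + 36.19 = (s + 4.7)(s + 2.2)(s + 3.5) = 0 → Poles: -2.2, -3.5, -4.7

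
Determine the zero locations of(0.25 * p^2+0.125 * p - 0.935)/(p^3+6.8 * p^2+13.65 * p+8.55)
Set numerator = 0: 0.25*p^2 + 0.125*p - 0.935 = 0.25*(p - 1.7)(p + 2.2) = 0 → Zeros: -2.2, 1.7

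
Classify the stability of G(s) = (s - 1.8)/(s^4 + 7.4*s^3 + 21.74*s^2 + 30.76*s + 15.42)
Denominator: s^4 + 7.4*s^3 + 21.74*s^2 + 30.76*s + 15.42 = (s + 1)(s + 3)(s^2 + 3.4*s + 5.14). Poles: -1, -1.7 + 1.5j, -1.7 - 1.5j, -3. Stable (all poles in LHP)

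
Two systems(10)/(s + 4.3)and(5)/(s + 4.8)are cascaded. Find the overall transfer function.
Series: H = H₁ · H₂ = (n₁·n₂)/(d₁·d₂).
Num: n₁·n₂ = 50. Den: d₁·d₂ = s^2 + 9.1*s + 20.64.
H(s) = (50)/(s^2 + 9.1*s + 20.64)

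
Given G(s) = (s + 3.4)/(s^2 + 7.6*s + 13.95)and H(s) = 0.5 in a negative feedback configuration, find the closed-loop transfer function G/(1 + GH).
Closed-loop T = G/(1+GH).
Numerator: G_num * H_den = s + 3.4.
Denominator: G_den * H_den + G_num * H_num = (s^2 + 7.6*s + 13.95) + (0.5*s + 1.7) = s^2 + 8.1*s + 15.65.
T(s) = (s + 3.4)/(s^2 + 8.1*s + 15.65)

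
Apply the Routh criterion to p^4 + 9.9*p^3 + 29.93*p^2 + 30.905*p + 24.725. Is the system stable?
Routh array:
p^4: [1, 29.93, 24.725]; p^3: [9.9, 30.905]; p^2: [26.8083, 24.725]; p^1: [21.7743]; p^0: [24.725]
First column: [1, 9.9, 26.8083, 21.7743, 24.725]. Sign changes = 0.
Yes, stable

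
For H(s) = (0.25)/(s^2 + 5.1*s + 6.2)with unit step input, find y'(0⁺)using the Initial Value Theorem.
IVT: y'(0⁺) = lim_{s→∞} s²·Y(s) = lim_{s→∞} s·H(s).
deg(num) = 0, deg(den) = 2, relative degree = 2 ≥ 2, so s·H(s) → 0. Initial slope = 0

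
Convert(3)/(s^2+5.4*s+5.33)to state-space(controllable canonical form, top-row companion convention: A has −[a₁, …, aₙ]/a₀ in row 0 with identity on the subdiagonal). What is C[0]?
Reachable canonical form: C = numerator coefficients (right-aligned, zero-padded to length n).
num = 3, C = [[0, 3]].
C[0] = 0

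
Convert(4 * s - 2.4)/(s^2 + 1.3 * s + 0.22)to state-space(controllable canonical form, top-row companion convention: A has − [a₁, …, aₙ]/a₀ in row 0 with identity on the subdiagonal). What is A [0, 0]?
Reachable canonical form for den = s^2 + 1.3*s + 0.22: top row of A = -[a₁,a₂,...,aₙ]/a₀, ones on the subdiagonal, zeros elsewhere.
A = [[-1.3, -0.22], [1, 0]].
A[0,0] = -1.3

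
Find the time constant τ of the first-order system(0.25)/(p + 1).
First-order system: τ = -1/pole. Pole = -1. τ = -1/(-1) = 1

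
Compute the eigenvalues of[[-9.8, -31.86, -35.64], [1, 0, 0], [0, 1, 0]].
Eigenvalues solve det(λI - A) = 0.
Characteristic polynomial: λ^3 + 9.8*λ^2 + 31.86*λ + 35.64 = 0.
Factor: (λ + 4.4)(λ^2 + 5.4*λ + 8.1) = 0.
Roots: -2.7 + 0.9j, -2.7 - 0.9j, -4.4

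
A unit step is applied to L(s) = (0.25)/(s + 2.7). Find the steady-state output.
FVT: lim_{t→∞} y(t) = lim_{s→0} s*Y(s) where Y(s) = L(s)/s.
= lim_{s→0} L(s) = L(0) = num(0)/den(0) = 0.25/2.7 = 0.09259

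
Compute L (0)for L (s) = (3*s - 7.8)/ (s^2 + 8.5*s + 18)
DC gain = L(0) = num(0)/den(0) = -7.8/18 = -0.4333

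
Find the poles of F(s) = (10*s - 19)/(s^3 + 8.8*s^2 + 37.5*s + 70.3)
Set denominator = 0: s^3 + 8.8*s^2 + 37.5*s + 70.3 = (s + 3.8)(s^2 + 5*s + 18.5) = 0 → Poles: -2.5 + 3.5j, -2.5 - 3.5j, -3.8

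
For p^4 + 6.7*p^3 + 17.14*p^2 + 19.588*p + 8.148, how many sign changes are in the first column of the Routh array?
Routh array:
p^4: [1, 17.14, 8.148]; p^3: [6.7, 19.588]; p^2: [14.2164, 8.148]; p^1: [15.748]; p^0: [8.148]
First column: [1, 6.7, 14.2164, 15.748, 8.148]. Sign changes = 0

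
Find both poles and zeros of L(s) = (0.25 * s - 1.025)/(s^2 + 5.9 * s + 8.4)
Set denominator = 0: s^2 + 5.9*s + 8.4 = (s + 2.4)(s + 3.5) = 0 → Poles: -2.4, -3.5
Set numerator = 0: 0.25*s - 1.025 = 0 → Zeros: 4.1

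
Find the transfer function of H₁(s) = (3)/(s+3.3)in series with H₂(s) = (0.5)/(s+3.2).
Series: H = H₁ · H₂ = (n₁·n₂)/(d₁·d₂).
Num: n₁·n₂ = 1.5. Den: d₁·d₂ = s^2 + 6.5*s + 10.56.
H(s) = (1.5)/(s^2 + 6.5*s + 10.56)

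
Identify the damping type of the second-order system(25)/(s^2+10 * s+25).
Standard form: ωn²/(s²+2ζωn·s+ωn²) gives ωn=5, ζ=1.
Critically damped (ζ = 1)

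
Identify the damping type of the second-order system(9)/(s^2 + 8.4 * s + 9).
Standard form: ωn²/(s²+2ζωn·s+ωn²) gives ωn=3, ζ=1.4.
Overdamped (ζ = 1.4 > 1)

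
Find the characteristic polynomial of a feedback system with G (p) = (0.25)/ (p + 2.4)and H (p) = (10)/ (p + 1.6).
Characteristic poly = G_den * H_den + G_num * H_num = (p^2 + 4*p + 3.84) + (2.5) = p^2 + 4*p + 6.34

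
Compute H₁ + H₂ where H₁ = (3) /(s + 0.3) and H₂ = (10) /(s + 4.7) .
Parallel: H = H₁ + H₂ = (n₁·d₂ + n₂·d₁)/(d₁·d₂).
n₁·d₂ = 3*s + 14.1. n₂·d₁ = 10*s + 3. Sum = 13*s + 17.1. d₁·d₂ = s^2 + 5*s + 1.41.
H(s) = (13*s + 17.1)/(s^2 + 5*s + 1.41)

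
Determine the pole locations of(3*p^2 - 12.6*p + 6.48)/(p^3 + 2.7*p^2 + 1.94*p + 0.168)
Set denominator = 0: p^3 + 2.7*p^2 + 1.94*p + 0.168 = (p + 1.2)(p + 0.1)(p + 1.4) = 0 → Poles: -0.1, -1.2, -1.4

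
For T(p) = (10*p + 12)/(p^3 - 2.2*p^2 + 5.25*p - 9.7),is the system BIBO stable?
Denominator: p^3 - 2.2*p^2 + 5.25*p - 9.7 = (p - 2)(p^2 - 0.2*p + 4.85). Poles: 0.1 + 2.2j, 0.1 - 2.2j, 2. All Re(p)<0: No (unstable)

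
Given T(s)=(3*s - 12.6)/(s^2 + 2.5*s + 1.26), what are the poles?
Set denominator = 0: s^2 + 2.5*s + 1.26 = (s + 0.7)(s + 1.8) = 0 → Poles: -0.7, -1.8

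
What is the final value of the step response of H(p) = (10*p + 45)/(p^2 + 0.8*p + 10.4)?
FVT: lim_{t→∞} y(t) = lim_{p→0} p*Y(p) where Y(p) = H(p)/p.
= lim_{p→0} H(p) = H(0) = num(0)/den(0) = 45/10.4 = 4.327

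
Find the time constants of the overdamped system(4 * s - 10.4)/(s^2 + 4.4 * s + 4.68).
Overdamped: real poles at -2.6, -1.8. τ = -1/pole → τ₁ = 0.3846, τ₂ = 0.5556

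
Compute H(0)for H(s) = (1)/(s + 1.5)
DC gain = H(0) = num(0)/den(0) = 1/1.5 = 0.6667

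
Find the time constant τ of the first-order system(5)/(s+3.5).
First-order system: τ = -1/pole. Pole = -3.5. τ = -1/(-3.5) = 0.2857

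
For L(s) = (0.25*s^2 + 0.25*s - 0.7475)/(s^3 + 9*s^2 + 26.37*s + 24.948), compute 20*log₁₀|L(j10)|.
Substitute s = j*10: L(j10) = 0.0158195 - 0.0161681j.
|L(j10)| = sqrt(Re² + Im²) = 0.02262.
20*log₁₀(0.02262) = -32.91 dB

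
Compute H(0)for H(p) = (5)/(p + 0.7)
DC gain = H(0) = num(0)/den(0) = 5/0.7 = 7.143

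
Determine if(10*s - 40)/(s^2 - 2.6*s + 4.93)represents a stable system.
Denominator: s^2 - 2.6*s + 4.93. Poles: 1.3 + 1.8j, 1.3 - 1.8j. All Re(p)<0: No (unstable)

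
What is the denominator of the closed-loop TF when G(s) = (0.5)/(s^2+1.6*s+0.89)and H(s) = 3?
Characteristic poly = G_den * H_den + G_num * H_num = (s^2 + 1.6*s + 0.89) + (1.5) = s^2 + 1.6*s + 2.39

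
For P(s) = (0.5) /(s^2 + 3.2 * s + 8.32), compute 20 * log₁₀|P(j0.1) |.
Substitute s = j*0.1: P(j0.1) = 0.0600794 - 0.00231353j.
|P(j0.1)| = sqrt(Re² + Im²) = 0.06012.
20*log₁₀(0.06012) = -24.42 dB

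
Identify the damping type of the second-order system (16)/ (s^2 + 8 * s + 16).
Standard form: ωn²/(s²+2ζωn·s+ωn²) gives ωn=4, ζ=1.
Critically damped (ζ = 1)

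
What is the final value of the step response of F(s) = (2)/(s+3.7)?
FVT: lim_{t→∞} y(t) = lim_{s→0} s*Y(s) where Y(s) = F(s)/s.
= lim_{s→0} F(s) = F(0) = num(0)/den(0) = 2/3.7 = 0.5405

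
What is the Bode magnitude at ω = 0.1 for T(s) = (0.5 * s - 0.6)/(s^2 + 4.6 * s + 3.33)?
Substitute s = j*0.1: T(j0.1) = -0.175271 + 0.0393448j.
|T(j0.1)| = sqrt(Re² + Im²) = 0.1796.
20*log₁₀(0.1796) = -14.91 dB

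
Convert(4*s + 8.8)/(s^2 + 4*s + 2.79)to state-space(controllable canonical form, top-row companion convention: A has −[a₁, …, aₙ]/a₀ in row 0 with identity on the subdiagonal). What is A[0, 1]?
Reachable canonical form for den = s^2 + 4*s + 2.79: top row of A = -[a₁,a₂,...,aₙ]/a₀, ones on the subdiagonal, zeros elsewhere.
A = [[-4, -2.79], [1, 0]].
A[0,1] = -2.79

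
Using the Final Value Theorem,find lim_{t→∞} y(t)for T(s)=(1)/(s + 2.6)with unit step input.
FVT: lim_{t→∞} y(t) = lim_{s→0} s*Y(s) where Y(s) = T(s)/s.
= lim_{s→0} T(s) = T(0) = num(0)/den(0) = 1/2.6 = 0.3846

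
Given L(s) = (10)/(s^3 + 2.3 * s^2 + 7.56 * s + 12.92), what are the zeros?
Numerator is a nonzero constant (10) → Zeros: none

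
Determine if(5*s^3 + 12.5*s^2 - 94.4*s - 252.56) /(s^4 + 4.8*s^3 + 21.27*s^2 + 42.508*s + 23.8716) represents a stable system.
Denominator: s^4 + 4.8*s^3 + 21.27*s^2 + 42.508*s + 23.8716 = (s + 0.9)(s + 1.9)(s^2 + 2*s + 13.96). Poles: -0.9, -1 + 3.6j, -1 - 3.6j, -1.9. All Re(p)<0: Yes (stable)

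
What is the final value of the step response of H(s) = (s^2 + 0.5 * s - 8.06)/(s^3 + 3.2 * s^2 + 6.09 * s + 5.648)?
FVT: lim_{t→∞} y(t) = lim_{s→0} s*Y(s) where Y(s) = H(s)/s.
= lim_{s→0} H(s) = H(0) = num(0)/den(0) = -8.06/5.648 = -1.427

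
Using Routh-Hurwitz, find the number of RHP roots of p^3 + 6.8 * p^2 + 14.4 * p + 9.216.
Routh array:
p^3: [1, 14.4]; p^2: [6.8, 9.216]; p^1: [13.0447]; p^0: [9.216]
First column: [1, 6.8, 13.0447, 9.216]. Sign changes = RHP roots = 0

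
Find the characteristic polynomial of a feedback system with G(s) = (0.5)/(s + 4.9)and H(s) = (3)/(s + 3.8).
Characteristic poly = G_den * H_den + G_num * H_num = (s^2 + 8.7*s + 18.62) + (1.5) = s^2 + 8.7*s + 20.12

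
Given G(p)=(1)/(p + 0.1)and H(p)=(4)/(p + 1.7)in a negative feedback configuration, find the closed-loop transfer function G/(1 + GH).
Closed-loop T = G/(1+GH).
Numerator: G_num * H_den = p + 1.7.
Denominator: G_den * H_den + G_num * H_num = (p^2 + 1.8*p + 0.17) + (4) = p^2 + 1.8*p + 4.17.
T(p) = (p + 1.7)/(p^2 + 1.8*p + 4.17)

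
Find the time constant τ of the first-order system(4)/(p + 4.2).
First-order system: τ = -1/pole. Pole = -4.2. τ = -1/(-4.2) = 0.2381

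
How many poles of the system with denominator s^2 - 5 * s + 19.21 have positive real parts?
Poles: 2.5 + 3.6j, 2.5 - 3.6j. RHP poles (Re>0): 2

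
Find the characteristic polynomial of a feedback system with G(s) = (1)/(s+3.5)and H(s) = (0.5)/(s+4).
Characteristic poly = G_den * H_den + G_num * H_num = (s^2 + 7.5*s + 14) + (0.5) = s^2 + 7.5*s + 14.5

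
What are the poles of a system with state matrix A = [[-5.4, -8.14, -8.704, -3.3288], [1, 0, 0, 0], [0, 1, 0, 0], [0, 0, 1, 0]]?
Eigenvalues solve det(λI - A) = 0.
Characteristic polynomial: λ^4 + 5.4*λ^3 + 8.14*λ^2 + 8.704*λ + 3.3288 = 0.
Factor: (λ + 0.6)(λ + 3.8)(λ^2 + λ + 1.46) = 0.
Roots: -0.5 + 1.1j, -0.5 - 1.1j, -0.6, -3.8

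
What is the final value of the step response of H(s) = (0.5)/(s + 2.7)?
FVT: lim_{t→∞} y(t) = lim_{s→0} s*Y(s) where Y(s) = H(s)/s.
= lim_{s→0} H(s) = H(0) = num(0)/den(0) = 0.5/2.7 = 0.1852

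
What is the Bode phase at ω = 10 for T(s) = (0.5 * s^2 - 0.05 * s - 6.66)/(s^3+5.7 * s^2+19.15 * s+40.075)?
Substitute s = j*10: T(j10) = 0.0325629 - 0.0487373j.
∠T(j10) = atan2(Im, Re) = atan2(-0.0487373, 0.0325629) = -56.25°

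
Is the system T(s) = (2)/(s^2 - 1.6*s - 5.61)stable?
Denominator: s^2 - 1.6*s - 5.61 = (s - 3.3)(s + 1.7). Poles: -1.7, 3.3. All Re(p)<0: No (unstable)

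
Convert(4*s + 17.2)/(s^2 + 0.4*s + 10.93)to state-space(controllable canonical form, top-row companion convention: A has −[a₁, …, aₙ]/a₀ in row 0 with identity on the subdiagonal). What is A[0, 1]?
Reachable canonical form for den = s^2 + 0.4*s + 10.93: top row of A = -[a₁,a₂,...,aₙ]/a₀, ones on the subdiagonal, zeros elsewhere.
A = [[-0.4, -10.93], [1, 0]].
A[0,1] = -10.93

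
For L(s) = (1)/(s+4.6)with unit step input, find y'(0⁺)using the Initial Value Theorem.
IVT: y'(0⁺) = lim_{s→∞} s²·Y(s) = lim_{s→∞} s·L(s).
deg(num) = 0, deg(den) = 1, relative degree = 1, so s·L(s) → (leading num)/(leading den) = 1/1 = 1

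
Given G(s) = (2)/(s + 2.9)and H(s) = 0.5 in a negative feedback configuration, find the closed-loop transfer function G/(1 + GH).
Closed-loop T = G/(1+GH).
Numerator: G_num * H_den = 2.
Denominator: G_den * H_den + G_num * H_num = (s + 2.9) + (1) = s + 3.9.
T(s) = (2)/(s + 3.9)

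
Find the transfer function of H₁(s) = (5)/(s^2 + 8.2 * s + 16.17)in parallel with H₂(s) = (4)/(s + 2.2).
Parallel: H = H₁ + H₂ = (n₁·d₂ + n₂·d₁)/(d₁·d₂).
n₁·d₂ = 5*s + 11. n₂·d₁ = 4*s^2 + 32.8*s + 64.68. Sum = 4*s^2 + 37.8*s + 75.68. d₁·d₂ = s^3 + 10.4*s^2 + 34.21*s + 35.574.
H(s) = (4*s^2 + 37.8*s + 75.68)/(s^3 + 10.4*s^2 + 34.21*s + 35.574)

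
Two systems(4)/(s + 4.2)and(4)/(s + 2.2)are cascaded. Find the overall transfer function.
Series: H = H₁ · H₂ = (n₁·n₂)/(d₁·d₂).
Num: n₁·n₂ = 16. Den: d₁·d₂ = s^2 + 6.4*s + 9.24.
H(s) = (16)/(s^2 + 6.4*s + 9.24)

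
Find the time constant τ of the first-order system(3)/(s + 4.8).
First-order system: τ = -1/pole. Pole = -4.8. τ = -1/(-4.8) = 0.2083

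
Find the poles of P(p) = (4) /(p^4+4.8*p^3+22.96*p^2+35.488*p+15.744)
Set denominator = 0: p^4 + 4.8*p^3 + 22.96*p^2 + 35.488*p + 15.744 = (p + 1.2)(p + 0.8)(p^2 + 2.8*p + 16.4) = 0 → Poles: -0.8, -1.2, -1.4 + 3.8j, -1.4 - 3.8j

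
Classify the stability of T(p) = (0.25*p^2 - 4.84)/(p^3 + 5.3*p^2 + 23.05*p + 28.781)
Denominator: p^3 + 5.3*p^2 + 23.05*p + 28.781 = (p + 1.7)(p^2 + 3.6*p + 16.93). Poles: -1.7, -1.8 + 3.7j, -1.8 - 3.7j. Stable (all poles in LHP)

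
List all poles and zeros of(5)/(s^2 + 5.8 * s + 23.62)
Set denominator = 0: s^2 + 5.8*s + 23.62 = 0 → Poles: -2.9 + 3.9j, -2.9 - 3.9j
Numerator is a nonzero constant (5) → Zeros: none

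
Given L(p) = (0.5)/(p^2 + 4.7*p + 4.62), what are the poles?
Set denominator = 0: p^2 + 4.7*p + 4.62 = (p + 1.4)(p + 3.3) = 0 → Poles: -1.4, -3.3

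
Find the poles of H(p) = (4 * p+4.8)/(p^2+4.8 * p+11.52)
Set denominator = 0: p^2 + 4.8*p + 11.52 = 0 → Poles: -2.4 + 2.4j, -2.4 - 2.4j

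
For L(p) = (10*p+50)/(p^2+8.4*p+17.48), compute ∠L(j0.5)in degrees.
Substitute p = j*0.5: L(j0.5) = 2.80593 - 0.393784j.
∠L(j0.5) = atan2(Im, Re) = atan2(-0.393784, 2.80593) = -7.99°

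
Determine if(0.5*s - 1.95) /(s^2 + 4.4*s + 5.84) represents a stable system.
Denominator: s^2 + 4.4*s + 5.84. Poles: -2.2 + 1j, -2.2 - 1j. All Re(p)<0: Yes (stable)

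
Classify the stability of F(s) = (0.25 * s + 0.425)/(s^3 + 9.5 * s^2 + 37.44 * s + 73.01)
Denominator: s^3 + 9.5*s^2 + 37.44*s + 73.01 = (s + 4.9)(s^2 + 4.6*s + 14.9). Poles: -2.3 + 3.1j, -2.3 - 3.1j, -4.9. Stable (all poles in LHP)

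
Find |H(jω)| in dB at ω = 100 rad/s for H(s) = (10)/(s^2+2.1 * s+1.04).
Substitute s = j*100: H(j100) = -0.000999663 - 2.09951e-05j.
|H(j100)| = sqrt(Re² + Im²) = 0.0009999.
20*log₁₀(0.0009999) = -60.00 dB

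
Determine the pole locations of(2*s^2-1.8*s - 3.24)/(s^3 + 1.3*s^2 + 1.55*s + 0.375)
Set denominator = 0: s^3 + 1.3*s^2 + 1.55*s + 0.375 = (s + 0.3)(s^2 + s + 1.25) = 0 → Poles: -0.3, -0.5 + 1j, -0.5 - 1j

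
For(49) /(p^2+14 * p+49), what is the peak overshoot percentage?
Standard form: ωn²/(p²+2ζωn·p+ωn²) → ωn = 7, ζ = 1.
ζ ≥ 1, so the response is non-oscillatory: peak overshoot = 0%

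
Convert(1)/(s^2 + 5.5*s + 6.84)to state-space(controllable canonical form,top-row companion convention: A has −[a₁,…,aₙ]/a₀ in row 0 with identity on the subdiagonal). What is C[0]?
Reachable canonical form: C = numerator coefficients (right-aligned, zero-padded to length n).
num = 1, C = [[0, 1]].
C[0] = 0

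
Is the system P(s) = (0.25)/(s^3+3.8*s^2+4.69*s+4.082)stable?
Denominator: s^3 + 3.8*s^2 + 4.69*s + 4.082 = (s + 2.6)(s^2 + 1.2*s + 1.57). Poles: -0.6 + 1.1j, -0.6 - 1.1j, -2.6. All Re(p)<0: Yes (stable)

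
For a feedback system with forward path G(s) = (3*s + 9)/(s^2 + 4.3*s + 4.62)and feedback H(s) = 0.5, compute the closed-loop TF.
Closed-loop T = G/(1+GH).
Numerator: G_num * H_den = 3*s + 9.
Denominator: G_den * H_den + G_num * H_num = (s^2 + 4.3*s + 4.62) + (1.5*s + 4.5) = s^2 + 5.8*s + 9.12.
T(s) = (3*s + 9)/(s^2 + 5.8*s + 9.12)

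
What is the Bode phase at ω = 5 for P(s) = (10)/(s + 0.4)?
Substitute s = j*5: P(j5) = 0.158983 - 1.98728j.
∠P(j5) = atan2(Im, Re) = atan2(-1.98728, 0.158983) = -85.43°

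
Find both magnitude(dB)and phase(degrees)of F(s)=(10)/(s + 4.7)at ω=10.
Substitute s = j*10: F(j10) = 0.384962 - 0.819068j.
|F| = 20*log₁₀(sqrt(Re²+Im²)) = -0.87 dB.
∠F = atan2(Im, Re) = -64.83°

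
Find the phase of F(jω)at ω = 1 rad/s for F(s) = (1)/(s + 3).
Substitute s = j*1: F(j1) = 0.3 - 0.1j.
∠F(j1) = atan2(Im, Re) = atan2(-0.1, 0.3) = -18.43°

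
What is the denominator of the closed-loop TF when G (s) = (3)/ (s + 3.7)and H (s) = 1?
Characteristic poly = G_den * H_den + G_num * H_num = (s + 3.7) + (3) = s + 6.7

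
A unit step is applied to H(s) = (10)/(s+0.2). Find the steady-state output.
FVT: lim_{t→∞} y(t) = lim_{s→0} s*Y(s) where Y(s) = H(s)/s.
= lim_{s→0} H(s) = H(0) = num(0)/den(0) = 10/0.2 = 50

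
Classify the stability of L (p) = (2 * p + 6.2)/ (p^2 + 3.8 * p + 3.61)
Denominator: p^2 + 3.8*p + 3.61 = (p + 1.9)(p + 1.9). Poles: -1.9, -1.9. Stable (all poles in LHP)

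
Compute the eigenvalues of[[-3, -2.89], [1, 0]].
Eigenvalues solve det(λI - A) = 0.
Characteristic polynomial: λ^2 + 3*λ + 2.89 = 0.
Roots: -1.5 + 0.8j, -1.5 - 0.8j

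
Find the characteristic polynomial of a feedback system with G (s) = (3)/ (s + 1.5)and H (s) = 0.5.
Characteristic poly = G_den * H_den + G_num * H_num = (s + 1.5) + (1.5) = s + 3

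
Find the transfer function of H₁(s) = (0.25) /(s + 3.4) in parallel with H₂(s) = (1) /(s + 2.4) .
Parallel: H = H₁ + H₂ = (n₁·d₂ + n₂·d₁)/(d₁·d₂).
n₁·d₂ = 0.25*s + 0.6. n₂·d₁ = s + 3.4. Sum = 1.25*s + 4. d₁·d₂ = s^2 + 5.8*s + 8.16.
H(s) = (1.25*s + 4)/(s^2 + 5.8*s + 8.16)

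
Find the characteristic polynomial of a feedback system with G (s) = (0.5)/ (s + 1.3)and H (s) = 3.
Characteristic poly = G_den * H_den + G_num * H_num = (s + 1.3) + (1.5) = s + 2.8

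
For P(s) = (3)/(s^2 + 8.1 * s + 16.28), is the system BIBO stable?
Denominator: s^2 + 8.1*s + 16.28 = (s + 4.4)(s + 3.7). Poles: -3.7, -4.4. All Re(p)<0: Yes (stable)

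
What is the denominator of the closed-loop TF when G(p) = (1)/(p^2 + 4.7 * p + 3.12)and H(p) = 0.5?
Characteristic poly = G_den * H_den + G_num * H_num = (p^2 + 4.7*p + 3.12) + (0.5) = p^2 + 4.7*p + 3.62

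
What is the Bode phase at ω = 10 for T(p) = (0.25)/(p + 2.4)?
Substitute p = j*10: T(j10) = 0.00567322 - 0.0236384j.
∠T(j10) = atan2(Im, Re) = atan2(-0.0236384, 0.00567322) = -76.50°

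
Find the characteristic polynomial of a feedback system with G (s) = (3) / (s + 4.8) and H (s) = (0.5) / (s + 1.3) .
Characteristic poly = G_den * H_den + G_num * H_num = (s^2 + 6.1*s + 6.24) + (1.5) = s^2 + 6.1*s + 7.74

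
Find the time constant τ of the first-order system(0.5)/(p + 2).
First-order system: τ = -1/pole. Pole = -2. τ = -1/(-2) = 0.5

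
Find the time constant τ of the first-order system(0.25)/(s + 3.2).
First-order system: τ = -1/pole. Pole = -3.2. τ = -1/(-3.2) = 0.3125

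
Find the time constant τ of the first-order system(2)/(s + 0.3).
First-order system: τ = -1/pole. Pole = -0.3. τ = -1/(-0.3) = 3.333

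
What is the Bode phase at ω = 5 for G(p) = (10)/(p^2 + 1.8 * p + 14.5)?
Substitute p = j*5: G(j5) = -0.54902 - 0.470588j.
∠G(j5) = atan2(Im, Re) = atan2(-0.470588, -0.54902) = -139.40°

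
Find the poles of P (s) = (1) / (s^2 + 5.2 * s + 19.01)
Set denominator = 0: s^2 + 5.2*s + 19.01 = 0 → Poles: -2.6 + 3.5j, -2.6 - 3.5j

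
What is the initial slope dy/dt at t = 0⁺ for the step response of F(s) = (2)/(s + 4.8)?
IVT: y'(0⁺) = lim_{s→∞} s²·Y(s) = lim_{s→∞} s·F(s).
deg(num) = 0, deg(den) = 1, relative degree = 1, so s·F(s) → (leading num)/(leading den) = 2/1 = 2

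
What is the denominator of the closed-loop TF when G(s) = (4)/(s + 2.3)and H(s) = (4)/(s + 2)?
Characteristic poly = G_den * H_den + G_num * H_num = (s^2 + 4.3*s + 4.6) + (16) = s^2 + 4.3*s + 20.6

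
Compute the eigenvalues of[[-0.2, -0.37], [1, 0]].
Eigenvalues solve det(λI - A) = 0.
Characteristic polynomial: λ^2 + 0.2*λ + 0.37 = 0.
Roots: -0.1 + 0.6j, -0.1 - 0.6j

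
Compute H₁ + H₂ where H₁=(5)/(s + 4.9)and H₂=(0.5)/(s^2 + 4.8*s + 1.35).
Parallel: H = H₁ + H₂ = (n₁·d₂ + n₂·d₁)/(d₁·d₂).
n₁·d₂ = 5*s^2 + 24*s + 6.75. n₂·d₁ = 0.5*s + 2.45. Sum = 5*s^2 + 24.5*s + 9.2. d₁·d₂ = s^3 + 9.7*s^2 + 24.87*s + 6.615.
H(s) = (5*s^2 + 24.5*s + 9.2)/(s^3 + 9.7*s^2 + 24.87*s + 6.615)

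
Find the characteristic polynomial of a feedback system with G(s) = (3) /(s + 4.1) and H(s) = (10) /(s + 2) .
Characteristic poly = G_den * H_den + G_num * H_num = (s^2 + 6.1*s + 8.2) + (30) = s^2 + 6.1*s + 38.2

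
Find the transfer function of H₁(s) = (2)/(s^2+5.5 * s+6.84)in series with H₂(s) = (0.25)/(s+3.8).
Series: H = H₁ · H₂ = (n₁·n₂)/(d₁·d₂).
Num: n₁·n₂ = 0.5. Den: d₁·d₂ = s^3 + 9.3*s^2 + 27.74*s + 25.992.
H(s) = (0.5)/(s^3 + 9.3*s^2 + 27.74*s + 25.992)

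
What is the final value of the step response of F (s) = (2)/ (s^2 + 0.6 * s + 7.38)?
FVT: lim_{t→∞} y(t) = lim_{s→0} s*Y(s) where Y(s) = F(s)/s.
= lim_{s→0} F(s) = F(0) = num(0)/den(0) = 2/7.38 = 0.271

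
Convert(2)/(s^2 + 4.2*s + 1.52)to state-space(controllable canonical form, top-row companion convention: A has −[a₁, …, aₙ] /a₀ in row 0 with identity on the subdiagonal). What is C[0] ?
Reachable canonical form: C = numerator coefficients (right-aligned, zero-padded to length n).
num = 2, C = [[0, 2]].
C[0] = 0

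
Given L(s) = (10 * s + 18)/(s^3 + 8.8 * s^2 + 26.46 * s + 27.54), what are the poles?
Set denominator = 0: s^3 + 8.8*s^2 + 26.46*s + 27.54 = (s + 3.4)(s^2 + 5.4*s + 8.1) = 0 → Poles: -2.7 + 0.9j, -2.7 - 0.9j, -3.4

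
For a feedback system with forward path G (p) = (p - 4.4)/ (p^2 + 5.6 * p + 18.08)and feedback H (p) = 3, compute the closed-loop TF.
Closed-loop T = G/(1+GH).
Numerator: G_num * H_den = p - 4.4.
Denominator: G_den * H_den + G_num * H_num = (p^2 + 5.6*p + 18.08) + (3*p - 13.2) = p^2 + 8.6*p + 4.88.
T(p) = (p - 4.4)/(p^2 + 8.6*p + 4.88)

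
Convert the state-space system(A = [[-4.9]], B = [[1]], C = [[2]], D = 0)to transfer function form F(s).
F(s) = C(sI - A)⁻¹B + D.
Characteristic polynomial det(sI - A) = s + 4.9.
Numerator from C·adj(sI-A)·B + D·det(sI-A) = 2.
F(s) = (2)/(s + 4.9)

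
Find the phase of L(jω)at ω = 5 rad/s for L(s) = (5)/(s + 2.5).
Substitute s = j*5: L(j5) = 0.4 - 0.8j.
∠L(j5) = atan2(Im, Re) = atan2(-0.8, 0.4) = -63.43°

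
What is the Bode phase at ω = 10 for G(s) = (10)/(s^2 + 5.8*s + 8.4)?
Substitute s = j*10: G(j10) = -0.0779272 - 0.0493426j.
∠G(j10) = atan2(Im, Re) = atan2(-0.0493426, -0.0779272) = -147.66°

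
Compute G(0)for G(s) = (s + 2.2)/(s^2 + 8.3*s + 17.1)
DC gain = G(0) = num(0)/den(0) = 2.2/17.1 = 0.1287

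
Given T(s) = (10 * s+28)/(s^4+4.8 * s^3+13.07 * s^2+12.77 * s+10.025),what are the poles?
Set denominator = 0: s^4 + 4.8*s^3 + 13.07*s^2 + 12.77*s + 10.025 = (s^2 + 3.8*s + 8.02)(s^2 + s + 1.25) = 0 → Poles: -0.5 + 1j, -0.5 - 1j, -1.9 + 2.1j, -1.9 - 2.1j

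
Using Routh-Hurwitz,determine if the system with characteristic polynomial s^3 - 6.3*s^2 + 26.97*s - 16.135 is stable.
Routh array:
s^3: [1, 26.97]; s^2: [-6.3, -16.135]; s^1: [24.4089]; s^0: [-16.135]
First column: [1, -6.3, 24.4089, -16.135]. Sign changes = 3.
No, unstable (3 RHP root(s))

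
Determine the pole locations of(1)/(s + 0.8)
Set denominator = 0: s + 0.8 = 0 → Poles: -0.8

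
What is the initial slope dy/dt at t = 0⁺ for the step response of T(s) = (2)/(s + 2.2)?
IVT: y'(0⁺) = lim_{s→∞} s²·Y(s) = lim_{s→∞} s·T(s).
deg(num) = 0, deg(den) = 1, relative degree = 1, so s·T(s) → (leading num)/(leading den) = 2/1 = 2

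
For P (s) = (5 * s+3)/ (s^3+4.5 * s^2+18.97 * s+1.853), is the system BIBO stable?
Denominator: s^3 + 4.5*s^2 + 18.97*s + 1.853 = (s + 0.1)(s^2 + 4.4*s + 18.53). Poles: -0.1, -2.2 + 3.7j, -2.2 - 3.7j. All Re(p)<0: Yes (stable)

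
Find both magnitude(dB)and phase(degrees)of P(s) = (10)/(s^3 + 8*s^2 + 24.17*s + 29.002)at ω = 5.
Substitute s = j*5: P(j5) = -0.0584458 + 0.00141844j.
|P| = 20*log₁₀(sqrt(Re²+Im²)) = -24.66 dB.
∠P = atan2(Im, Re) = 178.61° (principal value).
Summing the individual angle contributions Σ∠(j5 − zᵢ) − Σ∠(j5 − pₖ) over the 0 zero(s) and 3 pole(s), each followed continuously from ω = 0 (DC phase referenced to (−180°, 180°]), gives -181.39°, i.e. the principal value - 360°. Continuous Bode phase = -181.39°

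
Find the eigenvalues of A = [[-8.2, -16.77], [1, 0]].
Eigenvalues solve det(λI - A) = 0.
Characteristic polynomial: λ^2 + 8.2*λ + 16.77 = 0.
Factor: (λ + 4.3)(λ + 3.9) = 0.
Roots: -3.9, -4.3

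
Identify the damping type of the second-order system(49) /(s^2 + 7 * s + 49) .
Standard form: ωn²/(s²+2ζωn·s+ωn²) gives ωn=7, ζ=0.5.
Underdamped (ζ = 0.5 < 1)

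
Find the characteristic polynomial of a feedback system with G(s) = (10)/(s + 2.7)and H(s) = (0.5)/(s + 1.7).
Characteristic poly = G_den * H_den + G_num * H_num = (s^2 + 4.4*s + 4.59) + (5) = s^2 + 4.4*s + 9.59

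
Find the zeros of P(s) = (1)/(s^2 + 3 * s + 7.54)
Numerator is a nonzero constant (1) → Zeros: none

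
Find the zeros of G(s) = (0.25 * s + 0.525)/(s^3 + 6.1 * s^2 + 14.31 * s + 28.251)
Set numerator = 0: 0.25*s + 0.525 = 0 → Zeros: -2.1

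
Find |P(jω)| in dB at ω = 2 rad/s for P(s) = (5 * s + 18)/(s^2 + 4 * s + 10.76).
Substitute s = j*2: P(j2) = 1.83851 - 0.69646j.
|P(j2)| = sqrt(Re² + Im²) = 1.966.
20*log₁₀(1.966) = 5.87 dB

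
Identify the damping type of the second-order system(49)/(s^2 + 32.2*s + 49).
Standard form: ωn²/(s²+2ζωn·s+ωn²) gives ωn=7, ζ=2.3.
Overdamped (ζ = 2.3 > 1)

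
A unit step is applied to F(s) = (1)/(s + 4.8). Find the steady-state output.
FVT: lim_{t→∞} y(t) = lim_{s→0} s*Y(s) where Y(s) = F(s)/s.
= lim_{s→0} F(s) = F(0) = num(0)/den(0) = 1/4.8 = 0.2083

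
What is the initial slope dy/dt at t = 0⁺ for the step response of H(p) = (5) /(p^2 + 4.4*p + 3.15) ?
IVT: y'(0⁺) = lim_{p→∞} p²·Y(p) = lim_{p→∞} p·H(p).
deg(num) = 0, deg(den) = 2, relative degree = 2 ≥ 2, so p·H(p) → 0. Initial slope = 0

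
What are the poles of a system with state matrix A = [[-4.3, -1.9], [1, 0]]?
Eigenvalues solve det(λI - A) = 0.
Characteristic polynomial: λ^2 + 4.3*λ + 1.9 = 0.
Factor: (λ + 3.8)(λ + 0.5) = 0.
Roots: -0.5, -3.8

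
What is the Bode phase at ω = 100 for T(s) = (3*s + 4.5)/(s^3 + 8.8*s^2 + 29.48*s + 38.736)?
Substitute s = j*100: T(j100) = -0.000298958 - 2.18612e-05j.
∠T(j100) = atan2(Im, Re) = atan2(-2.18612e-05, -0.000298958) = -175.82°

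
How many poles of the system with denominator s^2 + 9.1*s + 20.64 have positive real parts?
s^2 + 9.1*s + 20.64 = (s + 4.3)(s + 4.8). Poles: -4.3, -4.8. RHP poles (Re>0): 0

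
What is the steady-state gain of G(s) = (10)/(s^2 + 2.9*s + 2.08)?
DC gain = G(0) = num(0)/den(0) = 10/2.08 = 4.808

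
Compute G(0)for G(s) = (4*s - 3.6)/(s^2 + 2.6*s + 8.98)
DC gain = G(0) = num(0)/den(0) = -3.6/8.98 = -0.4009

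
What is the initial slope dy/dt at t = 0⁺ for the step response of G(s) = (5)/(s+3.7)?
IVT: y'(0⁺) = lim_{s→∞} s²·Y(s) = lim_{s→∞} s·G(s).
deg(num) = 0, deg(den) = 1, relative degree = 1, so s·G(s) → (leading num)/(leading den) = 5/1 = 5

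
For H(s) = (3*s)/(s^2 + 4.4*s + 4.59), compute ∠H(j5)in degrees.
Substitute s = j*5: H(j5) = 0.366435 - 0.339952j.
∠H(j5) = atan2(Im, Re) = atan2(-0.339952, 0.366435) = -42.85°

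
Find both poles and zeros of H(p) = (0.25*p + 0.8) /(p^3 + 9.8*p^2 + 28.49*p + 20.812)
Set denominator = 0: p^3 + 9.8*p^2 + 28.49*p + 20.812 = (p + 4.3)(p + 4.4)(p + 1.1) = 0 → Poles: -1.1, -4.3, -4.4
Set numerator = 0: 0.25*p + 0.8 = 0 → Zeros: -3.2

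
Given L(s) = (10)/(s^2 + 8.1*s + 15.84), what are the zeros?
Numerator is a nonzero constant (10) → Zeros: none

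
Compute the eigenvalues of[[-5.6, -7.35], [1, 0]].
Eigenvalues solve det(λI - A) = 0.
Characteristic polynomial: λ^2 + 5.6*λ + 7.35 = 0.
Factor: (λ + 3.5)(λ + 2.1) = 0.
Roots: -2.1, -3.5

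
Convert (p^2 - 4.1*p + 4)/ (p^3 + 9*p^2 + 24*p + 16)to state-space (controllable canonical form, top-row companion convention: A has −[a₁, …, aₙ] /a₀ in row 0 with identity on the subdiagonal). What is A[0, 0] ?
Reachable canonical form for den = p^3 + 9*p^2 + 24*p + 16: top row of A = -[a₁,a₂,...,aₙ]/a₀, ones on the subdiagonal, zeros elsewhere.
A = [[-9, -24, -16], [1, 0, 0], [0, 1, 0]].
A[0,0] = -9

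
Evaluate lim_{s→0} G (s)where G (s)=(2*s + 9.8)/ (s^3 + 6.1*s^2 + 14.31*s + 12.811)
DC gain = G(0) = num(0)/den(0) = 9.8/12.811 = 0.765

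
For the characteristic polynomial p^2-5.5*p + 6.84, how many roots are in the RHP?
p^2 - 5.5*p + 6.84 = (p - 3.6)(p - 1.9). Poles: 1.9, 3.6. RHP poles (Re>0): 2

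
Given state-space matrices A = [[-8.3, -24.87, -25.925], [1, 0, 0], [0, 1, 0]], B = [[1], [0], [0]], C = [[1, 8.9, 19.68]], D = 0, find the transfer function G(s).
G(s) = C(sI - A)⁻¹B + D.
Characteristic polynomial det(sI - A) = s^3 + 8.3*s^2 + 24.87*s + 25.925.
Numerator from C·adj(sI-A)·B + D·det(sI-A) = s^2 + 8.9*s + 19.68.
G(s) = (s^2 + 8.9*s + 19.68)/(s^3 + 8.3*s^2 + 24.87*s + 25.925)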